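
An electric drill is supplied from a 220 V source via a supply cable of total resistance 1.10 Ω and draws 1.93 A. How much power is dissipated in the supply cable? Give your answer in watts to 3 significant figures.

The supply cable and load are in series, so the same current flows in both; the loss is I²R_line.
The supply cable carries the full 1.93 A.
P_line = I² R_line = (1.930)² × 1.10 = 4.097 W

4.10 W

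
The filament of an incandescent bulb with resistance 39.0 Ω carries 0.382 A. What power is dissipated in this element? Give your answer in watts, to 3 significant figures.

The current through and the resistance of the element are both given; use P = I²R.
P = (0.3820 A)² × 39.0 Ω = 5.691 W

5.69 W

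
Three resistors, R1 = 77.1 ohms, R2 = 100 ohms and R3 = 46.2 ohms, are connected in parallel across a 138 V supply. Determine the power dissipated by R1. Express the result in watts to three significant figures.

247 W

Each parallel branch sees the full supply voltage, so P = V²/R applies directly to the target branch.
P_R1 = V² / R1 = (138)² / 77.1 Ω = 247.0 W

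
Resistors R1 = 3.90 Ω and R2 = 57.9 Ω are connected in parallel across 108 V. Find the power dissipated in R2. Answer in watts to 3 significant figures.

Every branch has 108 V across it, so for R2 the power is simply V²/R.
P_R2 = V² / R2 = (108)² / 57.9 Ω = 201.5 W

201 W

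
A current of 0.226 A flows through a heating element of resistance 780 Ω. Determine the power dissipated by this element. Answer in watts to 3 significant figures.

Knowing I and R, the power is just I²R — no need to find V first.
P = (0.2260 A)² × 780 Ω = 39.84 W

39.8 W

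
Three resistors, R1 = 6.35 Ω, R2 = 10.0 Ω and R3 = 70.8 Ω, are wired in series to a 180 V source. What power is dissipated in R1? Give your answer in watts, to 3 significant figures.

27.1 W

Since the resistors are in series they all carry the loop current I = V/R_total; the power in any one is I²R.
R_total = 6.35 + 10.0 + 70.8 = 87.15 Ω
I = V / R_total = 180 / 87.15 = 2.065 A
P_R1 = I² × R1 = (2.065)² × 6.35 = 27.09 W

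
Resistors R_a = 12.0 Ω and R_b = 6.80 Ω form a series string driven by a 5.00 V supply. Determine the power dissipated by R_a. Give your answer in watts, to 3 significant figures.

0.849 W

Since the resistors are in series they all carry the loop current I = V/R_total; the power in any one is I²R.
R_total = 12.0 + 6.80 = 18.80 Ω
I = V / R_total = 5.00 / 18.80 = 0.2660 A
P_R_a = I² × R_a = (0.2660)² × 12.0 = 0.8488 W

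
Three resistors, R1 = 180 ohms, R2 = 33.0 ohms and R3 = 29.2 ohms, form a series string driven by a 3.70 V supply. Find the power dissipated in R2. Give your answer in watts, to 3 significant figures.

Since the resistors are in series they all carry the loop current I = V/R_total; the power in any one is I²R.
R_total = 180 + 33.0 + 29.2 = 242.2 Ω
I = V / R_total = 3.70 / 242.2 = 0.01528 A
P_R2 = I² × R2 = (0.01528)² × 33.0 = 0.007701 W

0.00770 W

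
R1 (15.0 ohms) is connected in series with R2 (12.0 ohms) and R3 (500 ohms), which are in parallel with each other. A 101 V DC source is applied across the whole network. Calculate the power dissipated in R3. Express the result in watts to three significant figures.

Replace R2 and R3 with their parallel equivalent so the circuit becomes R1 in series with R_p.
R_p = (12.0×500)/(12.0+500) = 11.72 Ω
R_total = 15.0 + 11.72 = 26.72 Ω
I = V / R_total = 101 / 26.72 = 3.780 A
Voltage across the parallel pair: V_p = I × R_p = 3.780 × 11.72 = 44.30 V
With V_p across R3, its power is V_p²/R3.
P_R3 = (44.30)² / 500 = 3.925 W

3.92 W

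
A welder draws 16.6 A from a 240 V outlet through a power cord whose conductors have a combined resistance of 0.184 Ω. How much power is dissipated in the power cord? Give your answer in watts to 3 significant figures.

50.7 W

Only the current and the line resistance are needed for the I²R loss.
The power cord carries the full 16.6 A.
P_line = I² R_line = (16.60)² × 0.184 = 50.70 W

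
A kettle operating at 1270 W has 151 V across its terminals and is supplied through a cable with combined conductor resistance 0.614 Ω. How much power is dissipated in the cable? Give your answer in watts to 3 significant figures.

43.4 W

The cable and load are in series, so the same current flows in both; the loss is I²R_line.
I = P / V = 1270 / 151 = 8.411 A through the cable.
P_line = I² R_line = (8.411)² × 0.614 = 43.43 W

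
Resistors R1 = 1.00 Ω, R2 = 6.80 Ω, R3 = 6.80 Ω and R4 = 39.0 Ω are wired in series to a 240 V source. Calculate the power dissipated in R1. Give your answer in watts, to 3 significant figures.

In a series string the same current flows through every resistor — find that current, then P = I²R for the one we want.
R_total = 1.00 + 6.80 + 6.80 + 39.0 = 53.60 Ω
I = V / R_total = 240 / 53.60 = 4.478 A
P_R1 = I² × R1 = (4.478)² × 1.00 = 20.05 W

20.0 W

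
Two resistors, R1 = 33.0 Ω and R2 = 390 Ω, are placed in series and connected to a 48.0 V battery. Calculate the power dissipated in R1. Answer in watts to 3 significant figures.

Since the resistors are in series they all carry the loop current I = V/R_total; the power in any one is I²R.
R_total = 33.0 + 390 = 423.0 Ω
I = V / R_total = 48.0 / 423.0 = 0.1135 A
P_R1 = I² × R1 = (0.1135)² × 33.0 = 0.4249 W

0.425 W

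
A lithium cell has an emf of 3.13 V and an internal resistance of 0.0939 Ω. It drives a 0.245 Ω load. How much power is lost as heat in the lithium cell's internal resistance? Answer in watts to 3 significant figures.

r is in series with the load, so it carries the full circuit current — the loss in it is I²r.
I = ε / (r + R) = 3.13 / (0.0939 + 0.245) = 9.236 A
P_int = I² r = (9.236)² × 0.0939 = 8.010 W

8.01 W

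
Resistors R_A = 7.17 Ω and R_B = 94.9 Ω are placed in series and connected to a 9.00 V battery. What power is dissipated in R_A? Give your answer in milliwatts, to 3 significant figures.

55.7 mW

Series elements share the same current, so find I first, then use P = I²R.
R_total = 7.17 + 94.9 = 102.1 Ω
I = V / R_total = 9.00 / 102.1 = 0.08817 A
P_R_A = I² × R_A = (0.08817)² × 7.17 = 0.05575 W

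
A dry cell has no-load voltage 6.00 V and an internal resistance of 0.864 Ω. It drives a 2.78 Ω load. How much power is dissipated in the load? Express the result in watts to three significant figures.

7.54 W

With r and R in series, I = ε/(r+R); the load dissipates I²R.
I = ε / (r + R) = 6.00 / (0.864 + 2.78) = 1.647 A
P_load = I² R = (1.647)² × 2.78 = 7.537 W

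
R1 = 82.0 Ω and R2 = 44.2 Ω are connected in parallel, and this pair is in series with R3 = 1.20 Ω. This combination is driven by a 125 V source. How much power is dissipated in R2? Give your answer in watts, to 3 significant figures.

326 W

First find R_p for the parallel pair, then treat R_p + R3 as a series loop.
R_p = (82.0×44.2)/(82.0+44.2) = 28.72 Ω
R_total = R_p + 1.20 = 28.72 + 1.20 = 29.92 Ω
I = V / R_total = 125 / 29.92 = 4.178 A
Voltage across the parallel pair: V_p = I × R_p = 4.178 × 28.72 = 120.0 V
R2 has V_p across it, so P = V_p²/R2.
P_R2 = (120.0)² / 44.2 = 325.7 W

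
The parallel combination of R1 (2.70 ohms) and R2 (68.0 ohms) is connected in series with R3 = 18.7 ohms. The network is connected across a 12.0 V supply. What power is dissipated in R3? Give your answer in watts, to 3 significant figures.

Collapse the R1‖R2 pair into one equivalent R_p; then R_p and R3 form a series string.
R_p = (2.70×68.0)/(2.70+68.0) = 2.597 Ω
R_total = R_p + 18.7 = 2.597 + 18.7 = 21.30 Ω
I = V / R_total = 12.0 / 21.30 = 0.5635 A
R3 carries the full series current, so P = I²R.
P_R3 = (0.5635)² × 18.7 = 5.937 W

5.94 W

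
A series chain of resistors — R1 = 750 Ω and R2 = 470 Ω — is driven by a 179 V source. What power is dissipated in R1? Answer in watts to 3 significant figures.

Series elements share the same current, so find I first, then use P = I²R.
R_total = 750 + 470 = 1220 Ω
I = V / R_total = 179 / 1220 = 0.1467 A
P_R1 = I² × R1 = (0.1467)² × 750 = 16.15 W

16.1 W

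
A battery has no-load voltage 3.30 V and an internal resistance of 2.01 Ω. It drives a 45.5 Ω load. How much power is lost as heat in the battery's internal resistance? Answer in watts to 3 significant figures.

0.00970 W

r is in series with the load, so it carries the full circuit current — the loss in it is I²r.
I = ε / (r + R) = 3.30 / (2.01 + 45.5) = 0.06946 A
P_int = I² r = (0.06946)² × 2.01 = 0.009697 W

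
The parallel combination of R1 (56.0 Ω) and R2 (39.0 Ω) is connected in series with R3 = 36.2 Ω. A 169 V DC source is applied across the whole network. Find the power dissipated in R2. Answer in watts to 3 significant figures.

110 W

First find R_p for the parallel pair, then treat R_p + R3 as a series loop.
R_p = (56.0×39.0)/(56.0+39.0) = 22.99 Ω
R_total = R_p + 36.2 = 22.99 + 36.2 = 59.19 Ω
I = V / R_total = 169 / 59.19 = 2.855 A
Voltage across the parallel pair: V_p = I × R_p = 2.855 × 22.99 = 65.64 V
R2 has V_p across it, so P = V_p²/R2.
P_R2 = (65.64)² / 39.0 = 110.5 W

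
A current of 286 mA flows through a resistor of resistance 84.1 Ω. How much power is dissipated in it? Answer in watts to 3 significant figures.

The current through and the resistance of the element are both given; use P = I²R.
P = (0.2860 A)² × 84.1 Ω = 6.879 W

6.88 W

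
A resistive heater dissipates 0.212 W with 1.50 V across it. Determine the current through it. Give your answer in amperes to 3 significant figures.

0.141 A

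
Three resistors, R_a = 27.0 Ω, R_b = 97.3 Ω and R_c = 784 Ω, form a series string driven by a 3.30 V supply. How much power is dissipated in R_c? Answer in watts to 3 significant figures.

The current is common to all series resistors; compute it, then apply P = I²R for the target.
R_total = 27.0 + 97.3 + 784 = 908.3 Ω
I = V / R_total = 3.30 / 908.3 = 0.003633 A
P_R_c = I² × R_c = (0.003633)² × 784 = 0.01035 W

0.0103 W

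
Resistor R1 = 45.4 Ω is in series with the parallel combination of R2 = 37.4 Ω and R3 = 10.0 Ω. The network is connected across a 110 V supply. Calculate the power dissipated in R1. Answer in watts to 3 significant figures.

193 W

Reduce the parallel pair to R_p first; the network is then a simple series string.
R_p = (37.4×10.0)/(37.4+10.0) = 7.890 Ω
R_total = 45.4 + 7.890 = 53.29 Ω
I = V / R_total = 110 / 53.29 = 2.064 A
All the current flows through R1; use P = I²R.
P_R1 = (2.064)² × 45.4 = 193.4 W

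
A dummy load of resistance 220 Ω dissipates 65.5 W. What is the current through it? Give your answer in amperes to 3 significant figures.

0.546 A

The two known quantities fix the third via I = √(P / R).
I = √(65.5 / 220) = 0.5456 A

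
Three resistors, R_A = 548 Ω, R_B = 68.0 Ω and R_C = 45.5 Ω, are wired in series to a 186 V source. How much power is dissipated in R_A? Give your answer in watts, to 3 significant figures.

43.3 W

The current is common to all series resistors; compute it, then apply P = I²R for the target.
R_total = 548 + 68.0 + 45.5 = 661.5 Ω
I = V / R_total = 186 / 661.5 = 0.2812 A
P_R_A = I² × R_A = (0.2812)² × 548 = 43.33 W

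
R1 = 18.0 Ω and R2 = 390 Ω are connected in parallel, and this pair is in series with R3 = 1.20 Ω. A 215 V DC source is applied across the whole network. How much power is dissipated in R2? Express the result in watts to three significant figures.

Combine R1 and R2 into their parallel equivalent first, reducing the network to two series resistors.
R_p = (18.0×390)/(18.0+390) = 17.21 Ω
R_total = R_p + 1.20 = 17.21 + 1.20 = 18.41 Ω
I = V / R_total = 215 / 18.41 = 11.68 A
Voltage across the parallel pair: V_p = I × R_p = 11.68 × 17.21 = 201.0 V
Use P = V²/R for R2 with V = V_p.
P_R2 = (201.0)² / 390 = 103.6 W

104 W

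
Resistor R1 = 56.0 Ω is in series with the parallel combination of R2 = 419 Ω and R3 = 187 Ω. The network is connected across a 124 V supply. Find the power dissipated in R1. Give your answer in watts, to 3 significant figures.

Collapse R2‖R3 to a single equivalent, reducing the network to two series elements.
R_p = (419×187)/(419+187) = 129.3 Ω
R_total = 56.0 + 129.3 = 185.3 Ω
I = V / R_total = 124 / 185.3 = 0.6692 A
R1 is in the main series path, so its power is I²R1.
P_R1 = (0.6692)² × 56.0 = 25.08 W

25.1 W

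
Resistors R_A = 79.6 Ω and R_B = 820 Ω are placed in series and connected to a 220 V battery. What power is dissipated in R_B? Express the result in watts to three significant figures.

Since the resistors are in series they all carry the loop current I = V/R_total; the power in any one is I²R.
R_total = 79.6 + 820 = 899.6 Ω
I = V / R_total = 220 / 899.6 = 0.2446 A
P_R_B = I² × R_B = (0.2446)² × 820 = 49.04 W

49.0 W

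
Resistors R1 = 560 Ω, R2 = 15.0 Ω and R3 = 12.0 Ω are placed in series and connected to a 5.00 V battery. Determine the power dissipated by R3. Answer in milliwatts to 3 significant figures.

In a series string the same current flows through every resistor — find that current, then P = I²R for the one we want.
R_total = 560 + 15.0 + 12.0 = 587.0 Ω
I = V / R_total = 5.00 / 587.0 = 0.008518 A
P_R3 = I² × R3 = (0.008518)² × 12.0 = 0.0008707 W

0.871 mW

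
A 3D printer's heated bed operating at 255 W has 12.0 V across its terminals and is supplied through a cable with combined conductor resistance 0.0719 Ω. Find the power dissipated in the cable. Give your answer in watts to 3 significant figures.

The cable and load are in series, so the same current flows in both; the loss is I²R_line.
I = P / V = 255 / 12.0 = 21.25 A through the cable.
P_line = I² R_line = (21.25)² × 0.0719 = 32.47 W

32.5 W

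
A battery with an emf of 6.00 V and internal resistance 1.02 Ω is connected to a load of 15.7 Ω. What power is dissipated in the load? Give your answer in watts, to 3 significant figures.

2.02 W

With r and R in series, I = ε/(r+R); the load dissipates I²R.
I = ε / (r + R) = 6.00 / (1.02 + 15.7) = 0.3589 A
P_load = I² R = (0.3589)² × 15.7 = 2.022 W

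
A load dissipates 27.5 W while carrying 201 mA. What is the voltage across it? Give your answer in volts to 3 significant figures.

137 V

From P = V I = I²R = V²/R, with the two given quantities we get V = P / I.
V = 27.5 / 0.2010 = 136.8 V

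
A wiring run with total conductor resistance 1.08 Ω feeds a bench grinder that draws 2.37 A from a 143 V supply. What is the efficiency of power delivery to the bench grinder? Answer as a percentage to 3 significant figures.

98.2 %

The wiring run carries the full 2.37 A.
P_line = I² R_line = (2.370)² × 1.08 = 6.066 W
P_source = V I = 143 × 2.370 = 338.9 W; P_load = 332.8 W
η = P_load / P_source = 332.8 / 338.9 = 0.9821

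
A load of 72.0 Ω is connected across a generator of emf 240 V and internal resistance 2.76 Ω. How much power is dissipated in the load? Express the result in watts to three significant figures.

742 W

The internal resistance and the load are in series, so the same I flows through both; get I from ε/(r+R), then I²R for the load.
I = ε / (r + R) = 240 / (2.76 + 72.0) = 3.210 A
P_load = I² R = (3.210)² × 72.0 = 742.0 W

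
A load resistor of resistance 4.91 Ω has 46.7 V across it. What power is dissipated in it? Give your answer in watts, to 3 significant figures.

444 W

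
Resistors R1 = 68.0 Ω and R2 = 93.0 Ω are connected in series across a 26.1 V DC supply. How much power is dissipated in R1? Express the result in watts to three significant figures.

The current is common to all series resistors; compute it, then apply P = I²R for the target.
R_total = 68.0 + 93.0 = 161.0 Ω
I = V / R_total = 26.1 / 161.0 = 0.1621 A
P_R1 = I² × R1 = (0.1621)² × 68.0 = 1.787 W

1.79 W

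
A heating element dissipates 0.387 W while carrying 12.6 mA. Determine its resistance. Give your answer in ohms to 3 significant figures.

The two known quantities fix the third via R = P / I².
R = 0.387 / (0.01260)² = 2438 Ω

2440 Ω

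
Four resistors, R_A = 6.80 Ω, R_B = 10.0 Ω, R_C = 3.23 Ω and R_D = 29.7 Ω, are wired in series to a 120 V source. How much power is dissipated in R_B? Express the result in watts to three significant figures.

Since the resistors are in series they all carry the loop current I = V/R_total; the power in any one is I²R.
R_total = 6.80 + 10.0 + 3.23 + 29.7 = 49.73 Ω
I = V / R_total = 120 / 49.73 = 2.413 A
P_R_B = I² × R_B = (2.413)² × 10.0 = 58.23 W

58.2 W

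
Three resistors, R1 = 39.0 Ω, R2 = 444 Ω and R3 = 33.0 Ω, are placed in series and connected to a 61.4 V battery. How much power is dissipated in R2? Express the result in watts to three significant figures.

6.29 W

Since the resistors are in series they all carry the loop current I = V/R_total; the power in any one is I²R.
R_total = 39.0 + 444 + 33.0 = 516.0 Ω
I = V / R_total = 61.4 / 516.0 = 0.1190 A
P_R2 = I² × R2 = (0.1190)² × 444 = 6.287 W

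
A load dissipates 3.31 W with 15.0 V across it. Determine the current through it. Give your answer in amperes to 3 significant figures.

0.221 A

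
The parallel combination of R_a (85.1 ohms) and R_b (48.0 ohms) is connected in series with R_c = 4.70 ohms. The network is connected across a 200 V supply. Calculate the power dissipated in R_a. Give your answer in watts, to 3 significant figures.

Collapse the R_a‖R_b pair into one equivalent R_p; then R_p and R_c form a series string.
R_p = (85.1×48.0)/(85.1+48.0) = 30.69 Ω
R_total = R_p + 4.70 = 30.69 + 4.70 = 35.39 Ω
I = V / R_total = 200 / 35.39 = 5.651 A
Voltage across the parallel pair: V_p = I × R_p = 5.651 × 30.69 = 173.4 V
R_a has V_p across it, so P = V_p²/R_a.
P_R_a = (173.4)² / 85.1 = 353.5 W

353 W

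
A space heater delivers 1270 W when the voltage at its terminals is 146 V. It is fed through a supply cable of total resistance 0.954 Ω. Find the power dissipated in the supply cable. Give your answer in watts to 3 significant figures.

72.2 W

Only the current and the line resistance are needed for the I²R loss.
I = P / V = 1270 / 146 = 8.699 A through the supply cable.
P_line = I² R_line = (8.699)² × 0.954 = 72.19 W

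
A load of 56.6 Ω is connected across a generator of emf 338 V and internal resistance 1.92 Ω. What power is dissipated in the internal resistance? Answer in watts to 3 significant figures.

The source's internal resistance is just another series element carrying I; its dissipation is I²r.
I = ε / (r + R) = 338 / (1.92 + 56.6) = 5.776 A
P_int = I² r = (5.776)² × 1.92 = 64.05 W

64.1 W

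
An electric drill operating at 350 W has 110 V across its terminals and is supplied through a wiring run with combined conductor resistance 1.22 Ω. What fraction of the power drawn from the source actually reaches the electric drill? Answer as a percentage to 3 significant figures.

I = P / V = 350 / 110 = 3.182 A through the wiring run.
P_line = I² R_line = (3.182)² × 1.22 = 12.35 W
P_source = P_load + P_line = 350.0 + 12.35 = 362.4 W
η = P_load / P_source = 350.0 / 362.4 = 0.9659

96.6 %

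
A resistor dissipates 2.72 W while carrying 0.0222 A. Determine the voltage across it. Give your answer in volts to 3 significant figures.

123 V

From P = V I = I²R = V²/R, with the two given quantities we get V = P / I.
V = 2.72 / 0.02220 = 122.5 V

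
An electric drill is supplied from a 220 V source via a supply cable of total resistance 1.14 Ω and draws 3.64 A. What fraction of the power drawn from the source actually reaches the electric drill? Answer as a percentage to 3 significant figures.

98.1 %

The supply cable carries the full 3.64 A.
P_line = I² R_line = (3.640)² × 1.14 = 15.10 W
P_source = V I = 220 × 3.640 = 800.8 W; P_load = 785.7 W
η = P_load / P_source = 785.7 / 800.8 = 0.9811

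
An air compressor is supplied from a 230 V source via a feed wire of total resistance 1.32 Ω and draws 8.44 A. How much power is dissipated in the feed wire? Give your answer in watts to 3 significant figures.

The feed wire is a series resistance carrying the load current; its dissipation is I²R_line.
The feed wire carries the full 8.44 A.
P_line = I² R_line = (8.440)² × 1.32 = 94.03 W

94.0 W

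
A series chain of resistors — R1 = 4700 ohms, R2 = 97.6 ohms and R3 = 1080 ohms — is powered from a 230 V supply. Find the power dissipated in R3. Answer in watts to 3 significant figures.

In a series string the same current flows through every resistor — find that current, then P = I²R for the one we want.
R_total = 4700 + 97.6 + 1080 = 5878 Ω
I = V / R_total = 230 / 5878 = 0.03913 A
P_R3 = I² × R3 = (0.03913)² × 1080 = 1.654 W

1.65 W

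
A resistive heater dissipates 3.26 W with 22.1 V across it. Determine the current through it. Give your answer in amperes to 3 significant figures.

Inverting the appropriate power form: I = P / V.
I = 3.26 / 22.1 = 0.1475 A

0.148 A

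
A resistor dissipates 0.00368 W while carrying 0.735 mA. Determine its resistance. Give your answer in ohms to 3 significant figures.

6810 Ω

Inverting the appropriate power form: R = P / I².
R = 0.00368 / (0.0007350)² = 6812 Ω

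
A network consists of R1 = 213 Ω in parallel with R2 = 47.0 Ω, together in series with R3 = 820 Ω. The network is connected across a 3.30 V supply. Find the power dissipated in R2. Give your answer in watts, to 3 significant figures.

0.000466 W

Combine R1 and R2 into their parallel equivalent first, reducing the network to two series resistors.
R_p = (213×47.0)/(213+47.0) = 38.50 Ω
R_total = R_p + 820 = 38.50 + 820 = 858.5 Ω
I = V / R_total = 3.30 / 858.5 = 0.003844 A
Voltage across the parallel pair: V_p = I × R_p = 0.003844 × 38.50 = 0.1480 V
Use P = V²/R for R2 with V = V_p.
P_R2 = (0.1480)² / 47.0 = 0.0004661 W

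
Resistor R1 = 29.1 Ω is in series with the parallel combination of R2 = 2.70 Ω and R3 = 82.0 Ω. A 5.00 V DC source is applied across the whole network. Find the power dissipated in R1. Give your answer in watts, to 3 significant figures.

First combine the parallel branches into one equivalent R_p, then R1 + R_p is a series pair.
R_p = (2.70×82.0)/(2.70+82.0) = 2.614 Ω
R_total = 29.1 + 2.614 = 31.71 Ω
I = V / R_total = 5.00 / 31.71 = 0.1577 A
All the current flows through R1; use P = I²R.
P_R1 = (0.1577)² × 29.1 = 0.7233 W

0.723 W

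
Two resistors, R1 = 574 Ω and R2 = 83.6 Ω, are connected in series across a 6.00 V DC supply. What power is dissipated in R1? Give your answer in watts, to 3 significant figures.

0.0478 W

Since the resistors are in series they all carry the loop current I = V/R_total; the power in any one is I²R.
R_total = 574 + 83.6 = 657.6 Ω
I = V / R_total = 6.00 / 657.6 = 0.009124 A
P_R1 = I² × R1 = (0.009124)² × 574 = 0.04778 W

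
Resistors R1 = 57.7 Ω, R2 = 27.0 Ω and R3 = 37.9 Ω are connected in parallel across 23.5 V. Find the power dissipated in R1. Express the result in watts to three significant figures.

Each parallel branch sees the full supply voltage, so P = V²/R applies directly to the target branch.
P_R1 = V² / R1 = (23.5)² / 57.7 Ω = 9.571 W

9.57 W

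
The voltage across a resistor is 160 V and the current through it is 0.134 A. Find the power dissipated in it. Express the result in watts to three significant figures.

21.4 W

Since both terminal voltage and current are stated, P = V I gives the power in one step.
P = 160 V × 0.1340 A = 21.44 W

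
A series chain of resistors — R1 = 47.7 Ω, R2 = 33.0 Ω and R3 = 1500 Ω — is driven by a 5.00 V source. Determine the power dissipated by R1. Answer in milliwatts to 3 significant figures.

0.477 mW

Every series element carries the same I. Get I from the total resistance, then P = I² × R1.
R_total = 47.7 + 33.0 + 1500 = 1581 Ω
I = V / R_total = 5.00 / 1581 = 0.003163 A
P_R1 = I² × R1 = (0.003163)² × 47.7 = 0.0004773 W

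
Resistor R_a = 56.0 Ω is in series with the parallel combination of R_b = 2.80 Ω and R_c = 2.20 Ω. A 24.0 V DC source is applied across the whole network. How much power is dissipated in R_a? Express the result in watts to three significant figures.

Reduce the parallel pair to R_p first; the network is then a simple series string.
R_p = (2.80×2.20)/(2.80+2.20) = 1.232 Ω
R_total = 56.0 + 1.232 = 57.23 Ω
I = V / R_total = 24.0 / 57.23 = 0.4193 A
R_a is in the main series path, so its power is I²R_a.
P_R_a = (0.4193)² × 56.0 = 9.848 W

9.85 W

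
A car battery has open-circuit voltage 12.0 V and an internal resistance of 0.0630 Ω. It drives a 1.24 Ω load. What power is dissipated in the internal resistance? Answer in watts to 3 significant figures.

5.34 W

The internal resistance carries the same current as the load; P_int = I²r.
I = ε / (r + R) = 12.0 / (0.0630 + 1.24) = 9.210 A
P_int = I² r = (9.210)² × 0.0630 = 5.343 W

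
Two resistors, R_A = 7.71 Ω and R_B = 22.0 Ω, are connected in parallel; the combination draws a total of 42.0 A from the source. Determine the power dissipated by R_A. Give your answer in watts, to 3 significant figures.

Parallel branches share V, not I — compute V via R_eq, then use V²/R for the target branch.
1/R_eq = 1/7.71 + 1/22.0 ⇒ R_eq = 5.709 Ω
V = I_total × R_eq = 42.00 × 5.709 = 239.8 V
P_R_A = V² / R_A = (239.8)² / 7.71 = 7457 W

7460 W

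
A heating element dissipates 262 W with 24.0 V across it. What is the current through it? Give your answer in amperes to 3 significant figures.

Inverting the appropriate power form: I = P / V.
I = 262 / 24.0 = 10.92 A

10.9 A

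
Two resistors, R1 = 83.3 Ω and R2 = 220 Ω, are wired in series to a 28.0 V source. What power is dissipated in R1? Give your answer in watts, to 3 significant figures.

Every series element carries the same I. Get I from the total resistance, then P = I² × R1.
R_total = 83.3 + 220 = 303.3 Ω
I = V / R_total = 28.0 / 303.3 = 0.09232 A
P_R1 = I² × R1 = (0.09232)² × 83.3 = 0.7099 W

0.710 W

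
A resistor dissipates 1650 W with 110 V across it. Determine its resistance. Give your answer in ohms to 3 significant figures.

7.33 Ω

Inverting the appropriate power form: R = V² / P.
R = (110)² / 1650 = 7.333 Ω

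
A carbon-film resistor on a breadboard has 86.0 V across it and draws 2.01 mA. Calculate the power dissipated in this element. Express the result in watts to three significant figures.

0.173 W

With V and I both given, power follows immediately from P = V I.
P = 86.0 V × 0.002010 A = 0.1729 W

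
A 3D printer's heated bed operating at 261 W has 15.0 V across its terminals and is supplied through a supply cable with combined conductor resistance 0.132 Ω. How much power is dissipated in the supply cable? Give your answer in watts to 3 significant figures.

40.0 W

Only the current and the line resistance are needed for the I²R loss.
I = P / V = 261 / 15.0 = 17.40 A through the supply cable.
P_line = I² R_line = (17.40)² × 0.132 = 39.96 W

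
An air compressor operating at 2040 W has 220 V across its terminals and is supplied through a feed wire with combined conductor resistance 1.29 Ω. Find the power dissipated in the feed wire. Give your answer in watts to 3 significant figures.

111 W

Only the current and the line resistance are needed for the I²R loss.
I = P / V = 2040 / 220 = 9.273 A through the feed wire.
P_line = I² R_line = (9.273)² × 1.29 = 110.9 W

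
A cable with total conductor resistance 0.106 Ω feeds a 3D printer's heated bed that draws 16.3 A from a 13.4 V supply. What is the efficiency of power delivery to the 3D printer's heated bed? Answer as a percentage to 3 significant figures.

87.1 %

The cable carries the full 16.3 A.
P_line = I² R_line = (16.30)² × 0.106 = 28.16 W
P_source = V I = 13.4 × 16.30 = 218.4 W; P_load = 190.3 W
η = P_load / P_source = 190.3 / 218.4 = 0.8711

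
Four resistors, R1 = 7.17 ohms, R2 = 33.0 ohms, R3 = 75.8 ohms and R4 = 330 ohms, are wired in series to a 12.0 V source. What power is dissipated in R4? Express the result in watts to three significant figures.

0.239 W

Since the resistors are in series they all carry the loop current I = V/R_total; the power in any one is I²R.
R_total = 7.17 + 33.0 + 75.8 + 330 = 446.0 Ω
I = V / R_total = 12.0 / 446.0 = 0.02691 A
P_R4 = I² × R4 = (0.02691)² × 330 = 0.2389 W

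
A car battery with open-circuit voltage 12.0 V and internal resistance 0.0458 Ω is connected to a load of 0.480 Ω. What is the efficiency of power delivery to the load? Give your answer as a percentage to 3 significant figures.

91.3 %

Efficiency is P_load / P_total. With a series r and R sharing the same I, P = I²R for each, so η = R/(R+r).
η = R / (R + r) = 0.480 / (0.480 + 0.0458) = 0.9129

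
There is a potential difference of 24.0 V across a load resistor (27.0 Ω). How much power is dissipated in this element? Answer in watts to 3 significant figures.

21.3 W

With V across and R both known, P = V²/R gives the dissipation directly.
P = (24.0 V)² / 27.0 Ω = 21.33 W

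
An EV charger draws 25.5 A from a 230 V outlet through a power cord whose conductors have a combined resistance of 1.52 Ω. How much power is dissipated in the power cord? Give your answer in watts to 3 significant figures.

988 W

The power cord is a series resistance carrying the load current; its dissipation is I²R_line.
The power cord carries the full 25.5 A.
P_line = I² R_line = (25.50)² × 1.52 = 988.4 W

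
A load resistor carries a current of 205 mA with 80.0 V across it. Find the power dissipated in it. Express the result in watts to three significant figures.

16.4 W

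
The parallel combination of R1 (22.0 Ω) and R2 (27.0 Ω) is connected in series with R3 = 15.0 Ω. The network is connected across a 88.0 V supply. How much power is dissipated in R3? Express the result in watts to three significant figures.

158 W

First find R_p for the parallel pair, then treat R_p + R3 as a series loop.
R_p = (22.0×27.0)/(22.0+27.0) = 12.12 Ω
R_total = R_p + 15.0 = 12.12 + 15.0 = 27.12 Ω
I = V / R_total = 88.0 / 27.12 = 3.245 A
R3 is the series element, so its power is I²R.
P_R3 = (3.245)² × 15.0 = 157.9 W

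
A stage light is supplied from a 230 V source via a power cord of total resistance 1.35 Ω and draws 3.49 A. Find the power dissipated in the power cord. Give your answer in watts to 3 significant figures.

The power cord is a series resistance carrying the load current; its dissipation is I²R_line.
The power cord carries the full 3.49 A.
P_line = I² R_line = (3.490)² × 1.35 = 16.44 W

16.4 W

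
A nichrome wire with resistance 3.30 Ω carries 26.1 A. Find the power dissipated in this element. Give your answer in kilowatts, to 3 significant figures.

2.25 kW

Knowing I and R, the power is just I²R — no need to find V first.
P = (26.10 A)² × 3.30 Ω = 2248 W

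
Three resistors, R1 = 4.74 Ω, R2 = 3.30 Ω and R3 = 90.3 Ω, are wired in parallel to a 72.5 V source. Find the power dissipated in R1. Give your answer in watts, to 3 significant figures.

1110 W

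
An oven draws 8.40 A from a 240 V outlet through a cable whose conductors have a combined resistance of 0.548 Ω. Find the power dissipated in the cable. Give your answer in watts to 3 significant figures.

The cable is a series resistance carrying the load current; its dissipation is I²R_line.
The cable carries the full 8.40 A.
P_line = I² R_line = (8.400)² × 0.548 = 38.67 W

38.7 W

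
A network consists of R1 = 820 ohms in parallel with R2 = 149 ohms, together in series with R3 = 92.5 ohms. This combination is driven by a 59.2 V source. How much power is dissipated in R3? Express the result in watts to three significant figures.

First find R_p for the parallel pair, then treat R_p + R3 as a series loop.
R_p = (820×149)/(820+149) = 126.1 Ω
R_total = R_p + 92.5 = 126.1 + 92.5 = 218.6 Ω
I = V / R_total = 59.2 / 218.6 = 0.2708 A
All the supply current flows through R3; use P = I²R3.
P_R3 = (0.2708)² × 92.5 = 6.785 W

6.78 W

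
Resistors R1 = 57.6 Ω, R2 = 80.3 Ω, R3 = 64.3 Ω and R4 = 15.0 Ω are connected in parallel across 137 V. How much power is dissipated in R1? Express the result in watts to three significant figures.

326 W

Parallel branches share the same voltage; P = V²/R gives the branch power in one step.
P_R1 = V² / R1 = (137)² / 57.6 Ω = 325.9 W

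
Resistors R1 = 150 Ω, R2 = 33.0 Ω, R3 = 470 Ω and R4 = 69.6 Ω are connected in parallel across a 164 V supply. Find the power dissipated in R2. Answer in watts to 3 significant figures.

815 W

Parallel branches share the same voltage; P = V²/R gives the branch power in one step.
P_R2 = V² / R2 = (164)² / 33.0 Ω = 815.0 W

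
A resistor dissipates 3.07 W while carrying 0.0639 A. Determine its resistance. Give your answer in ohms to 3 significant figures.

The two known quantities fix the third via R = P / I².
R = 3.07 / (0.06390)² = 751.9 Ω

752 Ω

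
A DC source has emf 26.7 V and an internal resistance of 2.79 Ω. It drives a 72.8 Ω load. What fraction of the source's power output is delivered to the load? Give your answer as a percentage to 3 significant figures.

96.3 %

η = P_load/(P_load+P_int) = I²R/(I²R+I²r) = R/(R+r) — the I² cancels for series elements.
η = R / (R + r) = 72.8 / (72.8 + 2.79) = 0.9631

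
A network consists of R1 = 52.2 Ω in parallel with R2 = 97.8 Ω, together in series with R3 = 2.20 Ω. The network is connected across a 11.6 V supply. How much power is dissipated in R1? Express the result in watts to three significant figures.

First find R_p for the parallel pair, then treat R_p + R3 as a series loop.
R_p = (52.2×97.8)/(52.2+97.8) = 34.03 Ω
R_total = R_p + 2.20 = 34.03 + 2.20 = 36.23 Ω
I = V / R_total = 11.6 / 36.23 = 0.3201 A
Voltage across the parallel pair: V_p = I × R_p = 0.3201 × 34.03 = 10.90 V
Use P = V²/R for R1 with V = V_p.
P_R1 = (10.90)² / 52.2 = 2.274 W

2.27 W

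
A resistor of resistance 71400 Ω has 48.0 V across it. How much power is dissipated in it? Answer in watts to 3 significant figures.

Voltage and resistance are given, so P = V²/R is the one-step route.
P = (48.0 V)² / 71400 Ω = 0.03227 W

0.0323 W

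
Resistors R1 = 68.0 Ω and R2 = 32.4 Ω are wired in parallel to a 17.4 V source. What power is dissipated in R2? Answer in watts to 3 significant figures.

R2 sits directly across the source, so P = V²/R with V = 17.4 V.
P_R2 = V² / R2 = (17.4)² / 32.4 Ω = 9.344 W

9.34 W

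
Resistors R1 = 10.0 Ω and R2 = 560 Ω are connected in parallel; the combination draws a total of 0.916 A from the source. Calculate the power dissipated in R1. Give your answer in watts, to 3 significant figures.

8.10 W

Only the total current is stated, so first find the parallel equivalent to get the voltage across the combination.
1/R_eq = 1/10.0 + 1/560 ⇒ R_eq = 9.825 Ω
V = I_total × R_eq = 0.9160 × 9.825 = 8.999 V
P_R1 = V² / R1 = (8.999)² / 10.0 = 8.099 W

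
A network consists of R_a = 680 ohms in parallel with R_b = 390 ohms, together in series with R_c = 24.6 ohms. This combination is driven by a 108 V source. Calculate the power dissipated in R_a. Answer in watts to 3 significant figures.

First find R_p for the parallel pair, then treat R_p + R_c as a series loop.
R_p = (680×390)/(680+390) = 247.9 Ω
R_total = R_p + 24.6 = 247.9 + 24.6 = 272.5 Ω
I = V / R_total = 108 / 272.5 = 0.3964 A
Voltage across the parallel pair: V_p = I × R_p = 0.3964 × 247.9 = 98.25 V
R_a sits across V_p; its power is V_p²/R.
P_R_a = (98.25)² / 680 = 14.20 W

14.2 W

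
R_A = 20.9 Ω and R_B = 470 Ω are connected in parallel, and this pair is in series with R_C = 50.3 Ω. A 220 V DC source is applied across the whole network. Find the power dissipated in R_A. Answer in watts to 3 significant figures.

188 W

First find R_p for the parallel pair, then treat R_p + R_C as a series loop.
R_p = (20.9×470)/(20.9+470) = 20.01 Ω
R_total = R_p + 50.3 = 20.01 + 50.3 = 70.31 Ω
I = V / R_total = 220 / 70.31 = 3.129 A
Voltage across the parallel pair: V_p = I × R_p = 3.129 × 20.01 = 62.61 V
R_A sits across V_p; its power is V_p²/R.
P_R_A = (62.61)² / 20.9 = 187.6 W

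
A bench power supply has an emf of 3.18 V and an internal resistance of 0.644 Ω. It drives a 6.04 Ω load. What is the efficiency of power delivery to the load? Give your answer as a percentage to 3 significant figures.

90.4 %

Efficiency is P_load / P_total. With a series r and R sharing the same I, P = I²R for each, so η = R/(R+r).
η = R / (R + r) = 6.04 / (6.04 + 0.644) = 0.9037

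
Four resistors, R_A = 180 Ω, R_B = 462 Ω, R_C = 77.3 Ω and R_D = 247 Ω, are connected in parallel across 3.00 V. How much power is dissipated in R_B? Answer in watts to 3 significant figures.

0.0195 W

Each parallel branch sees the full supply voltage, so P = V²/R applies directly to the target branch.
P_R_B = V² / R_B = (3.00)² / 462 Ω = 0.01948 W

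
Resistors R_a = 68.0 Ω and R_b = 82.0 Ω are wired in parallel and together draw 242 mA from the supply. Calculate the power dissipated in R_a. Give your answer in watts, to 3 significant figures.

Parallel branches share V, not I — compute V via R_eq, then use V²/R for the target branch.
1/R_eq = 1/68.0 + 1/82.0 ⇒ R_eq = 37.17 Ω
V = I_total × R_eq = 0.2420 × 37.17 = 8.996 V
P_R_a = V² / R_a = (8.996)² / 68.0 = 1.190 W

1.19 W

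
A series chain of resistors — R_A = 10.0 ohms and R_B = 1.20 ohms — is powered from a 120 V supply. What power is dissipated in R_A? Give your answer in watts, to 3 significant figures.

1150 W

Series elements share the same current, so find I first, then use P = I²R.
R_total = 10.0 + 1.20 = 11.20 Ω
I = V / R_total = 120 / 11.20 = 10.71 A
P_R_A = I² × R_A = (10.71)² × 10.0 = 1148 W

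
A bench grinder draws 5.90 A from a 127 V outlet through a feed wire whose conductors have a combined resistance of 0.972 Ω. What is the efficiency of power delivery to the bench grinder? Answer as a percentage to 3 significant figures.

95.5 %

The feed wire carries the full 5.90 A.
P_line = I² R_line = (5.900)² × 0.972 = 33.84 W
P_source = V I = 127 × 5.900 = 749.3 W; P_load = 715.5 W
η = P_load / P_source = 715.5 / 749.3 = 0.9548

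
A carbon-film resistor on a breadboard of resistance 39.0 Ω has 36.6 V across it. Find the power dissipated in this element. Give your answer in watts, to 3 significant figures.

34.3 W

With V across and R both known, P = V²/R gives the dissipation directly.
P = (36.6 V)² / 39.0 Ω = 34.35 W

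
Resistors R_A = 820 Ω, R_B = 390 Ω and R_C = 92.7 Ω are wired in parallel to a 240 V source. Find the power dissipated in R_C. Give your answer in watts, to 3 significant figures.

The supply voltage appears across each parallel branch — just use P = V²/R_C.
P_R_C = V² / R_C = (240)² / 92.7 Ω = 621.4 W

621 W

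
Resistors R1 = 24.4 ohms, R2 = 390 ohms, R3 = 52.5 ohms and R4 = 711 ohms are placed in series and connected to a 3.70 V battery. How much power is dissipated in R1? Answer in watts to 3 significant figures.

0.000241 W

In a series string the same current flows through every resistor — find that current, then P = I²R for the one we want.
R_total = 24.4 + 390 + 52.5 + 711 = 1178 Ω
I = V / R_total = 3.70 / 1178 = 0.003141 A
P_R1 = I² × R1 = (0.003141)² × 24.4 = 0.0002408 W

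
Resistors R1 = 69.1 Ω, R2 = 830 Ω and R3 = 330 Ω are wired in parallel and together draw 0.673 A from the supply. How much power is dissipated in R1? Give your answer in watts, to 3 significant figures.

Parallel branches share V, not I — compute V via R_eq, then use V²/R for the target branch.
1/R_eq = 1/69.1 + 1/830 + 1/330 ⇒ R_eq = 53.46 Ω
V = I_total × R_eq = 0.6730 × 53.46 = 35.98 V
P_R1 = V² / R1 = (35.98)² / 69.1 = 18.73 W

18.7 W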